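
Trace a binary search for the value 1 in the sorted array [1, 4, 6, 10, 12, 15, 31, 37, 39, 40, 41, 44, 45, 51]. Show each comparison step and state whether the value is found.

Binary search for 1 in [1, 4, 6, 10, 12, 15, 31, 37, 39, 40, 41, 44, 45, 51]:

lo=0, hi=13, mid=6, arr[mid]=31 -> 31 > 1, search left half
lo=0, hi=5, mid=2, arr[mid]=6 -> 6 > 1, search left half
lo=0, hi=1, mid=0, arr[mid]=1 -> Found target at index 0!

Binary search finds 1 at index 0 after 3 comparisons. The search repeatedly halves the search space by comparing with the middle element.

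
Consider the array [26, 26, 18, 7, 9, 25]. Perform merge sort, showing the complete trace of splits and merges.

Merge sort trace:

Split: [26, 26, 18, 7, 9, 25] -> [26, 26, 18] and [7, 9, 25]
  Split: [26, 26, 18] -> [26] and [26, 18]
    Split: [26, 18] -> [26] and [18]
    Merge: [26] + [18] -> [18, 26]
  Merge: [26] + [18, 26] -> [18, 26, 26]
  Split: [7, 9, 25] -> [7] and [9, 25]
    Split: [9, 25] -> [9] and [25]
    Merge: [9] + [25] -> [9, 25]
  Merge: [7] + [9, 25] -> [7, 9, 25]
Merge: [18, 26, 26] + [7, 9, 25] -> [7, 9, 18, 25, 26, 26]

Final sorted array: [7, 9, 18, 25, 26, 26]

The merge sort proceeds by recursively splitting the array and merging sorted halves.
After all merges, the sorted array is [7, 9, 18, 25, 26, 26].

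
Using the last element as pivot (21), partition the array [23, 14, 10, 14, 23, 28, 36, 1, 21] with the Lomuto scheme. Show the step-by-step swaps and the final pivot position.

Lomuto partition with pivot = 21:

Initial array: [23, 14, 10, 14, 23, 28, 36, 1, 21]

arr[0]=23 > 21: no swap
arr[1]=14 <= 21: swap with position 0, array becomes [14, 23, 10, 14, 23, 28, 36, 1, 21]
arr[2]=10 <= 21: swap with position 1, array becomes [14, 10, 23, 14, 23, 28, 36, 1, 21]
arr[3]=14 <= 21: swap with position 2, array becomes [14, 10, 14, 23, 23, 28, 36, 1, 21]
arr[4]=23 > 21: no swap
arr[5]=28 > 21: no swap
arr[6]=36 > 21: no swap
arr[7]=1 <= 21: swap with position 3, array becomes [14, 10, 14, 1, 23, 28, 36, 23, 21]

Place pivot at position 4: [14, 10, 14, 1, 21, 28, 36, 23, 23]
Pivot position: 4

After partitioning with pivot 21, the array becomes [14, 10, 14, 1, 21, 28, 36, 23, 23]. The pivot is placed at index 4. All elements to the left of the pivot are <= 21, and all elements to the right are > 21.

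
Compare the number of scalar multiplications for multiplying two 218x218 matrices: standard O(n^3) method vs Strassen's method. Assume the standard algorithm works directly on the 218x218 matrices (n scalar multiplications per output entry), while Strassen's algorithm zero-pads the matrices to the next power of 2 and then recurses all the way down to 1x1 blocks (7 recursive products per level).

Matrix multiplication for 218x218 matrices:

Strassen's algorithm requires power-of-2 dimensions. Pad 218x218 to 256x256 (next power of 2).

Standard algorithm: 218^3 = 10360232 multiplications
Strassen's algorithm: 7^(log2(256)) = 7^8 = 5764801 multiplications
Savings: 10360232 - 5764801 = 4595431 multiplications

Standard: 10360232 multiplications (218^3). Strassen: 5764801 multiplications (7^8, after padding to 256x256). Strassen reduces 8 recursive multiplications to 7 at each level.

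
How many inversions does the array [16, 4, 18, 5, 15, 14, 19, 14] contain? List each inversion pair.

Finding inversions in [16, 4, 18, 5, 15, 14, 19, 14]:

(0, 1): arr[0]=16 > arr[1]=4
(0, 3): arr[0]=16 > arr[3]=5
(0, 4): arr[0]=16 > arr[4]=15
(0, 5): arr[0]=16 > arr[5]=14
(0, 7): arr[0]=16 > arr[7]=14
(2, 3): arr[2]=18 > arr[3]=5
(2, 4): arr[2]=18 > arr[4]=15
(2, 5): arr[2]=18 > arr[5]=14
(2, 7): arr[2]=18 > arr[7]=14
(4, 5): arr[4]=15 > arr[5]=14
(4, 7): arr[4]=15 > arr[7]=14
(6, 7): arr[6]=19 > arr[7]=14

Total inversions: 12

The array has 12 inversion(s): (0,1), (0,3), (0,4), (0,5), (0,7), (2,3), (2,4), (2,5), (2,7), (4,5), (4,7), (6,7). Each pair (i,j) satisfies i < j and arr[i] > arr[j].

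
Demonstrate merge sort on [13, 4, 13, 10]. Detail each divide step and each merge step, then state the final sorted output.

Merge sort trace:

Split: [13, 4, 13, 10] -> [13, 4] and [13, 10]
  Split: [13, 4] -> [13] and [4]
  Merge: [13] + [4] -> [4, 13]
  Split: [13, 10] -> [13] and [10]
  Merge: [13] + [10] -> [10, 13]
Merge: [4, 13] + [10, 13] -> [4, 10, 13, 13]

Final sorted array: [4, 10, 13, 13]

The merge sort proceeds by recursively splitting the array and merging sorted halves.
After all merges, the sorted array is [4, 10, 13, 13].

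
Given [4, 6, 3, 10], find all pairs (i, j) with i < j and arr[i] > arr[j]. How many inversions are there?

Finding inversions in [4, 6, 3, 10]:

(0, 2): arr[0]=4 > arr[2]=3
(1, 2): arr[1]=6 > arr[2]=3

Total inversions: 2

The array has 2 inversion(s): (0,2), (1,2). Each pair (i,j) satisfies i < j and arr[i] > arr[j].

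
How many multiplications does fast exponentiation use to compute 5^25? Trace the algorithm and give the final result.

Computing 5^25 by squaring (build up from 5^1; each line after the first costs one multiplication):

5^1 = 5
5^2 = (5^1)^2 = 5^2 = 25
5^3 = 5 * 5^2 = 5 * 25 = 125
5^6 = (5^3)^2 = 125^2 = 15625
5^12 = (5^6)^2 = 15625^2 = 244140625
5^24 = (5^12)^2 = 244140625^2 = 59604644775390625
5^25 = 5 * 5^24 = 5 * 59604644775390625 = 298023223876953125

Result: 298023223876953125
Multiplications needed: 6 (6 lines after 5^1)

5^25 = 298023223876953125. Using exponentiation by squaring, this requires 6 multiplications. The key idea: if the exponent is even, square the half-power; if odd, multiply by the base once.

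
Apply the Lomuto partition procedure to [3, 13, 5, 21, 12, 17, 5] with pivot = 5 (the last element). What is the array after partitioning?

Lomuto partition with pivot = 5:

Initial array: [3, 13, 5, 21, 12, 17, 5]

arr[0]=3 <= 5: swap with position 0, array becomes [3, 13, 5, 21, 12, 17, 5]
arr[1]=13 > 5: no swap
arr[2]=5 <= 5: swap with position 1, array becomes [3, 5, 13, 21, 12, 17, 5]
arr[3]=21 > 5: no swap
arr[4]=12 > 5: no swap
arr[5]=17 > 5: no swap

Place pivot at position 2: [3, 5, 5, 21, 12, 17, 13]
Pivot position: 2

After partitioning with pivot 5, the array becomes [3, 5, 5, 21, 12, 17, 13]. The pivot is placed at index 2. All elements to the left of the pivot are <= 5, and all elements to the right are > 5.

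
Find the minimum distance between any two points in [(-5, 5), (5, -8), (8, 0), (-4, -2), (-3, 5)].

Computing all pairwise distances among 5 points:

d((-5, 5), (5, -8)) = 16.4012
d((-5, 5), (8, 0)) = 13.9284
d((-5, 5), (-4, -2)) = 7.0711
d((-5, 5), (-3, 5)) = 2.0 <-- minimum
d((5, -8), (8, 0)) = 8.544
d((5, -8), (-4, -2)) = 10.8167
d((5, -8), (-3, 5)) = 15.2643
d((8, 0), (-4, -2)) = 12.1655
d((8, 0), (-3, 5)) = 12.083
d((-4, -2), (-3, 5)) = 7.0711

Closest pair: (-5, 5) and (-3, 5) with distance 2.0

The closest pair is (-5, 5) and (-3, 5) with Euclidean distance 2.0. For 5 points, brute-force pairwise comparison is shown above. For large n, the divide-and-conquer algorithm (sort by x, recurse on halves, check the dividing strip) achieves O(n log n).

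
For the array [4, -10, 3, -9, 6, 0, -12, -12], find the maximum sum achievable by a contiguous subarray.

Using Kadane's algorithm on [4, -10, 3, -9, 6, 0, -12, -12]:

Scanning through the array:
Position 1 (value -10): max_ending_here = -6, max_so_far = 4
Position 2 (value 3): max_ending_here = 3, max_so_far = 4
Position 3 (value -9): max_ending_here = -6, max_so_far = 4
Position 4 (value 6): max_ending_here = 6, max_so_far = 6
Position 5 (value 0): max_ending_here = 6, max_so_far = 6
Position 6 (value -12): max_ending_here = -6, max_so_far = 6
Position 7 (value -12): max_ending_here = -12, max_so_far = 6

Maximum subarray: [6]
Maximum sum: 6

The maximum subarray is [6] with sum 6. This subarray runs from index 4 to index 4.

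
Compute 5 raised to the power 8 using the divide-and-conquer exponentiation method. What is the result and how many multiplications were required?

Computing 5^8 by squaring (build up from 5^1; each line after the first costs one multiplication):

5^1 = 5
5^2 = (5^1)^2 = 5^2 = 25
5^4 = (5^2)^2 = 25^2 = 625
5^8 = (5^4)^2 = 625^2 = 390625

Result: 390625
Multiplications needed: 3 (3 lines after 5^1)

5^8 = 390625. Using exponentiation by squaring, this requires 3 multiplications. The key idea: if the exponent is even, square the half-power; if odd, multiply by the base once.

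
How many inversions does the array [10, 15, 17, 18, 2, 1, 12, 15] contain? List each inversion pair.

Finding inversions in [10, 15, 17, 18, 2, 1, 12, 15]:

(0, 4): arr[0]=10 > arr[4]=2
(0, 5): arr[0]=10 > arr[5]=1
(1, 4): arr[1]=15 > arr[4]=2
(1, 5): arr[1]=15 > arr[5]=1
(1, 6): arr[1]=15 > arr[6]=12
(2, 4): arr[2]=17 > arr[4]=2
(2, 5): arr[2]=17 > arr[5]=1
(2, 6): arr[2]=17 > arr[6]=12
(2, 7): arr[2]=17 > arr[7]=15
(3, 4): arr[3]=18 > arr[4]=2
(3, 5): arr[3]=18 > arr[5]=1
(3, 6): arr[3]=18 > arr[6]=12
(3, 7): arr[3]=18 > arr[7]=15
(4, 5): arr[4]=2 > arr[5]=1

Total inversions: 14

The array has 14 inversion(s): (0,4), (0,5), (1,4), (1,5), (1,6), (2,4), (2,5), (2,6), (2,7), (3,4), (3,5), (3,6), (3,7), (4,5). Each pair (i,j) satisfies i < j and arr[i] > arr[j].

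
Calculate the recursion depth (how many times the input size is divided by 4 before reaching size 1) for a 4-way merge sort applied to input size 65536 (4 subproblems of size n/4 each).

For divide and conquer with division factor 4:

Problem sizes at each level:
Level 0: 65536
Level 1: 16384
Level 2: 4096
Level 3: 1024
Level 4: 256
Level 5: 64
Level 6: 16
Level 7: 4
Level 8: 1

The root is level 0 and the size-1 base case is level 8 (the tree spans levels 0 through 8, i.e. 9 levels counting the root), so the depth is the number of divisions: log_4(65536) = 8

The recursion tree depth is log_4(65536) = 8. At each level, the problem size is divided by 4, so it takes 8 divisions to reduce to a base case of size 1. The algorithm makes 4 recursive calls at each level.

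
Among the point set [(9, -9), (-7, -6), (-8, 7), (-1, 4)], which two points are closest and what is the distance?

Computing all pairwise distances among 4 points:

d((9, -9), (-7, -6)) = 16.2788
d((9, -9), (-8, 7)) = 23.3452
d((9, -9), (-1, 4)) = 16.4012
d((-7, -6), (-8, 7)) = 13.0384
d((-7, -6), (-1, 4)) = 11.6619
d((-8, 7), (-1, 4)) = 7.6158 <-- minimum

Closest pair: (-8, 7) and (-1, 4) with distance 7.6158

The closest pair is (-8, 7) and (-1, 4) with Euclidean distance 7.6158. For 4 points, brute-force pairwise comparison is shown above. For large n, the divide-and-conquer algorithm (sort by x, recurse on halves, check the dividing strip) achieves O(n log n).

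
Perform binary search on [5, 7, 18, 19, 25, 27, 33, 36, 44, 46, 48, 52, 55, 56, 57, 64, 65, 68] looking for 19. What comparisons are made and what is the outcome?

Binary search for 19 in [5, 7, 18, 19, 25, 27, 33, 36, 44, 46, 48, 52, 55, 56, 57, 64, 65, 68]:

lo=0, hi=17, mid=8, arr[mid]=44 -> 44 > 19, search left half
lo=0, hi=7, mid=3, arr[mid]=19 -> Found target at index 3!

Binary search finds 19 at index 3 after 2 comparisons. The search repeatedly halves the search space by comparing with the middle element.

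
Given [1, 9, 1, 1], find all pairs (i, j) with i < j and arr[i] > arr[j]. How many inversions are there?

Finding inversions in [1, 9, 1, 1]:

(1, 2): arr[1]=9 > arr[2]=1
(1, 3): arr[1]=9 > arr[3]=1

Total inversions: 2

The array has 2 inversion(s): (1,2), (1,3). Each pair (i,j) satisfies i < j and arr[i] > arr[j].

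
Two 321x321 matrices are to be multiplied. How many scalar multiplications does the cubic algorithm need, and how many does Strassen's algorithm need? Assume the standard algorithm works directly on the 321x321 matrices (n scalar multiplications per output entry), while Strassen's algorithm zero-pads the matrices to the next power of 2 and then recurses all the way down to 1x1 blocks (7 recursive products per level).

Matrix multiplication for 321x321 matrices:

Strassen's algorithm requires power-of-2 dimensions. Pad 321x321 to 512x512 (next power of 2).

Standard algorithm: 321^3 = 33076161 multiplications
Strassen's algorithm: 7^(log2(512)) = 7^9 = 40353607 multiplications
Difference: 33076161 - 40353607 = -7277446 (Strassen uses MORE here due to padding overhead — for small or just-over-power-of-2 n, padding can outweigh the per-level savings)

Standard: 33076161 multiplications (321^3). Strassen: 40353607 multiplications (7^9, after padding to 512x512). Strassen reduces 8 recursive multiplications to 7 at each level.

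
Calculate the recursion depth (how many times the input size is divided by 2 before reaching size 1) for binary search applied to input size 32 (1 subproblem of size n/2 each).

For divide and conquer with division factor 2:

Problem sizes at each level:
Level 0: 32
Level 1: 16
Level 2: 8
Level 3: 4
Level 4: 2
Level 5: 1

The root is level 0 and the size-1 base case is level 5 (the tree spans levels 0 through 5, i.e. 6 levels counting the root), so the depth is the number of divisions: log_2(32) = 5

The recursion tree depth is log_2(32) = 5. At each level, the problem size is divided by 2, so it takes 5 divisions to reduce to a base case of size 1. The algorithm makes 1 recursive call at each level.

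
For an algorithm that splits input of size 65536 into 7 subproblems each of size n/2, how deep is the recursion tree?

For divide and conquer with division factor 2:

Problem sizes at each level:
Level 0: 65536
Level 1: 32768
Level 2: 16384
Level 3: 8192
Level 4: 4096
Level 5: 2048
Level 6: 1024
Level 7: 512
Level 8: 256
Level 9: 128
Level 10: 64
Level 11: 32
Level 12: 16
Level 13: 8
Level 14: 4
Level 15: 2
Level 16: 1

The root is level 0 and the size-1 base case is level 16 (the tree spans levels 0 through 16, i.e. 17 levels counting the root), so the depth is the number of divisions: log_2(65536) = 16

The recursion tree depth is log_2(65536) = 16. At each level, the problem size is divided by 2, so it takes 16 divisions to reduce to a base case of size 1. The algorithm makes 7 recursive calls at each level.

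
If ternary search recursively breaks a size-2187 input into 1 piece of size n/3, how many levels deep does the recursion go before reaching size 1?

For divide and conquer with division factor 3:

Problem sizes at each level:
Level 0: 2187
Level 1: 729
Level 2: 243
Level 3: 81
Level 4: 27
Level 5: 9
Level 6: 3
Level 7: 1

The root is level 0 and the size-1 base case is level 7 (the tree spans levels 0 through 7, i.e. 8 levels counting the root), so the depth is the number of divisions: log_3(2187) = 7

The recursion tree depth is log_3(2187) = 7. At each level, the problem size is divided by 3, so it takes 7 divisions to reduce to a base case of size 1. The algorithm makes 1 recursive call at each level.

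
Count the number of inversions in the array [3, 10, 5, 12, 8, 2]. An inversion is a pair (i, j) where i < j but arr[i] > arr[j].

Finding inversions in [3, 10, 5, 12, 8, 2]:

(0, 5): arr[0]=3 > arr[5]=2
(1, 2): arr[1]=10 > arr[2]=5
(1, 4): arr[1]=10 > arr[4]=8
(1, 5): arr[1]=10 > arr[5]=2
(2, 5): arr[2]=5 > arr[5]=2
(3, 4): arr[3]=12 > arr[4]=8
(3, 5): arr[3]=12 > arr[5]=2
(4, 5): arr[4]=8 > arr[5]=2

Total inversions: 8

The array has 8 inversion(s): (0,5), (1,2), (1,4), (1,5), (2,5), (3,4), (3,5), (4,5). Each pair (i,j) satisfies i < j and arr[i] > arr[j].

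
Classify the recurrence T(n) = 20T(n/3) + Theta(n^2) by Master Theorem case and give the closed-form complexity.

Master Theorem for T(n) = 20T(n/3) + O(n^2):

a = 20, b = 3, c = 2
log_b(a) = log_3(20) = 2.7268

Case 1: c = 2 < log_3(20) = 2.7268
T(n) = O(n^(log_3 20))

For T(n) = 20T(n/3) + O(n^2): log_3(20) = 2.7268. This is Case 1 of the Master Theorem (c < log_b(a), work dominated by leaves), giving O(n^(log_3 20)).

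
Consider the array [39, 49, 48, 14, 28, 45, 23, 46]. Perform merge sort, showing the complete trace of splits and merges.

Merge sort trace:

Split: [39, 49, 48, 14, 28, 45, 23, 46] -> [39, 49, 48, 14] and [28, 45, 23, 46]
  Split: [39, 49, 48, 14] -> [39, 49] and [48, 14]
    Split: [39, 49] -> [39] and [49]
    Merge: [39] + [49] -> [39, 49]
    Split: [48, 14] -> [48] and [14]
    Merge: [48] + [14] -> [14, 48]
  Merge: [39, 49] + [14, 48] -> [14, 39, 48, 49]
  Split: [28, 45, 23, 46] -> [28, 45] and [23, 46]
    Split: [28, 45] -> [28] and [45]
    Merge: [28] + [45] -> [28, 45]
    Split: [23, 46] -> [23] and [46]
    Merge: [23] + [46] -> [23, 46]
  Merge: [28, 45] + [23, 46] -> [23, 28, 45, 46]
Merge: [14, 39, 48, 49] + [23, 28, 45, 46] -> [14, 23, 28, 39, 45, 46, 48, 49]

Final sorted array: [14, 23, 28, 39, 45, 46, 48, 49]

The merge sort proceeds by recursively splitting the array and merging sorted halves.
After all merges, the sorted array is [14, 23, 28, 39, 45, 46, 48, 49].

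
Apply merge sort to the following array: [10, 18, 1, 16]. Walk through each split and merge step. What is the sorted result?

Merge sort trace:

Split: [10, 18, 1, 16] -> [10, 18] and [1, 16]
  Split: [10, 18] -> [10] and [18]
  Merge: [10] + [18] -> [10, 18]
  Split: [1, 16] -> [1] and [16]
  Merge: [1] + [16] -> [1, 16]
Merge: [10, 18] + [1, 16] -> [1, 10, 16, 18]

Final sorted array: [1, 10, 16, 18]

The merge sort proceeds by recursively splitting the array and merging sorted halves.
After all merges, the sorted array is [1, 10, 16, 18].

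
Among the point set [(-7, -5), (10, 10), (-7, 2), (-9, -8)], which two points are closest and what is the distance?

Computing all pairwise distances among 4 points:

d((-7, -5), (10, 10)) = 22.6716
d((-7, -5), (-7, 2)) = 7.0
d((-7, -5), (-9, -8)) = 3.6056 <-- minimum
d((10, 10), (-7, 2)) = 18.7883
d((10, 10), (-9, -8)) = 26.1725
d((-7, 2), (-9, -8)) = 10.198

Closest pair: (-7, -5) and (-9, -8) with distance 3.6056

The closest pair is (-7, -5) and (-9, -8) with Euclidean distance 3.6056. For 4 points, brute-force pairwise comparison is shown above. For large n, the divide-and-conquer algorithm (sort by x, recurse on halves, check the dividing strip) achieves O(n log n).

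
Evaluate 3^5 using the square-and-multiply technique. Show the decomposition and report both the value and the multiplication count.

Computing 3^5 by squaring (build up from 3^1; each line after the first costs one multiplication):

3^1 = 3
3^2 = (3^1)^2 = 3^2 = 9
3^4 = (3^2)^2 = 9^2 = 81
3^5 = 3 * 3^4 = 3 * 81 = 243

Result: 243
Multiplications needed: 3 (3 lines after 3^1)

3^5 = 243. Using exponentiation by squaring, this requires 3 multiplications. The key idea: if the exponent is even, square the half-power; if odd, multiply by the base once.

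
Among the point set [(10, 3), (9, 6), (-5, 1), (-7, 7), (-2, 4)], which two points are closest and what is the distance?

Computing all pairwise distances among 5 points:

d((10, 3), (9, 6)) = 3.1623 <-- minimum
d((10, 3), (-5, 1)) = 15.1327
d((10, 3), (-7, 7)) = 17.4642
d((10, 3), (-2, 4)) = 12.0416
d((9, 6), (-5, 1)) = 14.8661
d((9, 6), (-7, 7)) = 16.0312
d((9, 6), (-2, 4)) = 11.1803
d((-5, 1), (-7, 7)) = 6.3246
d((-5, 1), (-2, 4)) = 4.2426
d((-7, 7), (-2, 4)) = 5.831

Closest pair: (10, 3) and (9, 6) with distance 3.1623

The closest pair is (10, 3) and (9, 6) with Euclidean distance 3.1623. For 5 points, brute-force pairwise comparison is shown above. For large n, the divide-and-conquer algorithm (sort by x, recurse on halves, check the dividing strip) achieves O(n log n).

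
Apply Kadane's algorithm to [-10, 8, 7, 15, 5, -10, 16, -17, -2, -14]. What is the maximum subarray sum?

Using Kadane's algorithm on [-10, 8, 7, 15, 5, -10, 16, -17, -2, -14]:

Scanning through the array:
Position 1 (value 8): max_ending_here = 8, max_so_far = 8
Position 2 (value 7): max_ending_here = 15, max_so_far = 15
Position 3 (value 15): max_ending_here = 30, max_so_far = 30
Position 4 (value 5): max_ending_here = 35, max_so_far = 35
Position 5 (value -10): max_ending_here = 25, max_so_far = 35
Position 6 (value 16): max_ending_here = 41, max_so_far = 41
Position 7 (value -17): max_ending_here = 24, max_so_far = 41
Position 8 (value -2): max_ending_here = 22, max_so_far = 41
Position 9 (value -14): max_ending_here = 8, max_so_far = 41

Maximum subarray: [8, 7, 15, 5, -10, 16]
Maximum sum: 41

The maximum subarray is [8, 7, 15, 5, -10, 16] with sum 41. This subarray runs from index 1 to index 6.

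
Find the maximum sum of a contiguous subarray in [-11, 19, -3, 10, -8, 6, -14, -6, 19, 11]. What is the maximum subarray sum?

Using Kadane's algorithm on [-11, 19, -3, 10, -8, 6, -14, -6, 19, 11]:

Scanning through the array:
Position 1 (value 19): max_ending_here = 19, max_so_far = 19
Position 2 (value -3): max_ending_here = 16, max_so_far = 19
Position 3 (value 10): max_ending_here = 26, max_so_far = 26
Position 4 (value -8): max_ending_here = 18, max_so_far = 26
Position 5 (value 6): max_ending_here = 24, max_so_far = 26
Position 6 (value -14): max_ending_here = 10, max_so_far = 26
Position 7 (value -6): max_ending_here = 4, max_so_far = 26
Position 8 (value 19): max_ending_here = 23, max_so_far = 26
Position 9 (value 11): max_ending_here = 34, max_so_far = 34

Maximum subarray: [19, -3, 10, -8, 6, -14, -6, 19, 11]
Maximum sum: 34

The maximum subarray is [19, -3, 10, -8, 6, -14, -6, 19, 11] with sum 34. This subarray runs from index 1 to index 9.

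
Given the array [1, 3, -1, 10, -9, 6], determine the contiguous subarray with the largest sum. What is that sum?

Using Kadane's algorithm on [1, 3, -1, 10, -9, 6]:

Scanning through the array:
Position 1 (value 3): max_ending_here = 4, max_so_far = 4
Position 2 (value -1): max_ending_here = 3, max_so_far = 4
Position 3 (value 10): max_ending_here = 13, max_so_far = 13
Position 4 (value -9): max_ending_here = 4, max_so_far = 13
Position 5 (value 6): max_ending_here = 10, max_so_far = 13

Maximum subarray: [1, 3, -1, 10]
Maximum sum: 13

The maximum subarray is [1, 3, -1, 10] with sum 13. This subarray runs from index 0 to index 3.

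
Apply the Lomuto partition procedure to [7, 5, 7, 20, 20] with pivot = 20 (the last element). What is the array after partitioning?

Lomuto partition with pivot = 20:

Initial array: [7, 5, 7, 20, 20]

arr[0]=7 <= 20: swap with position 0, array becomes [7, 5, 7, 20, 20]
arr[1]=5 <= 20: swap with position 1, array becomes [7, 5, 7, 20, 20]
arr[2]=7 <= 20: swap with position 2, array becomes [7, 5, 7, 20, 20]
arr[3]=20 <= 20: swap with position 3, array becomes [7, 5, 7, 20, 20]

Place pivot at position 4: [7, 5, 7, 20, 20]
Pivot position: 4

After partitioning with pivot 20, the array becomes [7, 5, 7, 20, 20]. The pivot is placed at index 4. All elements to the left of the pivot are <= 20, and all elements to the right are > 20.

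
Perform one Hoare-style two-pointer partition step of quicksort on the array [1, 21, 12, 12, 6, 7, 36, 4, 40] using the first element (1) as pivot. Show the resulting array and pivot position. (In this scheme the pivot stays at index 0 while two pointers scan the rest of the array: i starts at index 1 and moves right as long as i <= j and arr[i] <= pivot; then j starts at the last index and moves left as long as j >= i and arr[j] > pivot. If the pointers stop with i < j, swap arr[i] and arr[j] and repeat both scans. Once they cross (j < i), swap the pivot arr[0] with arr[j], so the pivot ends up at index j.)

Hoare-style two-pointer partition with pivot = 1:

Initial array: [1, 21, 12, 12, 6, 7, 36, 4, 40]

Pointers start at i = 1, j = 8.
i ends at 1, j ends at 0: the pointers have crossed (j < i), so scanning stops.

j = 0, so swapping arr[0] with arr[j] leaves the pivot at position 0: [1, 21, 12, 12, 6, 7, 36, 4, 40]
Pivot position: 0

After partitioning with pivot 1, the array becomes [1, 21, 12, 12, 6, 7, 36, 4, 40]. The pivot is placed at index 0. All elements to the left of the pivot are <= 1, and all elements to the right are > 1.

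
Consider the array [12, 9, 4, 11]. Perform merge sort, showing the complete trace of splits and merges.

Merge sort trace:

Split: [12, 9, 4, 11] -> [12, 9] and [4, 11]
  Split: [12, 9] -> [12] and [9]
  Merge: [12] + [9] -> [9, 12]
  Split: [4, 11] -> [4] and [11]
  Merge: [4] + [11] -> [4, 11]
Merge: [9, 12] + [4, 11] -> [4, 9, 11, 12]

Final sorted array: [4, 9, 11, 12]

The merge sort proceeds by recursively splitting the array and merging sorted halves.
After all merges, the sorted array is [4, 9, 11, 12].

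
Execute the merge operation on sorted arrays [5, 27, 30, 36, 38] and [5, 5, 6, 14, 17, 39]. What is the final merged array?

Merging process:

Compare 5 vs 5: take 5 from left. Merged: [5]
Compare 27 vs 5: take 5 from right. Merged: [5, 5]
Compare 27 vs 5: take 5 from right. Merged: [5, 5, 5]
Compare 27 vs 6: take 6 from right. Merged: [5, 5, 5, 6]
Compare 27 vs 14: take 14 from right. Merged: [5, 5, 5, 6, 14]
Compare 27 vs 17: take 17 from right. Merged: [5, 5, 5, 6, 14, 17]
Compare 27 vs 39: take 27 from left. Merged: [5, 5, 5, 6, 14, 17, 27]
Compare 30 vs 39: take 30 from left. Merged: [5, 5, 5, 6, 14, 17, 27, 30]
Compare 36 vs 39: take 36 from left. Merged: [5, 5, 5, 6, 14, 17, 27, 30, 36]
Compare 38 vs 39: take 38 from left. Merged: [5, 5, 5, 6, 14, 17, 27, 30, 36, 38]
Append remaining from right: [39]. Merged: [5, 5, 5, 6, 14, 17, 27, 30, 36, 38, 39]

Final merged array: [5, 5, 5, 6, 14, 17, 27, 30, 36, 38, 39]
Total comparisons: 10

The merged array is [5, 5, 5, 6, 14, 17, 27, 30, 36, 38, 39], requiring 10 comparisons. The merge step runs in O(n) time where n is the total number of elements.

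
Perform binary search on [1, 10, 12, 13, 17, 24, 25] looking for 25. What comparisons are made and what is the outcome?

Binary search for 25 in [1, 10, 12, 13, 17, 24, 25]:

lo=0, hi=6, mid=3, arr[mid]=13 -> 13 < 25, search right half
lo=4, hi=6, mid=5, arr[mid]=24 -> 24 < 25, search right half
lo=6, hi=6, mid=6, arr[mid]=25 -> Found target at index 6!

Binary search finds 25 at index 6 after 3 comparisons. The search repeatedly halves the search space by comparing with the middle element.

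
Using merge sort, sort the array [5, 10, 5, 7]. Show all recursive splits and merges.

Merge sort trace:

Split: [5, 10, 5, 7] -> [5, 10] and [5, 7]
  Split: [5, 10] -> [5] and [10]
  Merge: [5] + [10] -> [5, 10]
  Split: [5, 7] -> [5] and [7]
  Merge: [5] + [7] -> [5, 7]
Merge: [5, 10] + [5, 7] -> [5, 5, 7, 10]

Final sorted array: [5, 5, 7, 10]

The merge sort proceeds by recursively splitting the array and merging sorted halves.
After all merges, the sorted array is [5, 5, 7, 10].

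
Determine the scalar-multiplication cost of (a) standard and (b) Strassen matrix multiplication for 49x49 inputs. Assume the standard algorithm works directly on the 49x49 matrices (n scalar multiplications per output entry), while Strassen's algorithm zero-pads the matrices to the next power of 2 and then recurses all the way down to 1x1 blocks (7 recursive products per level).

Matrix multiplication for 49x49 matrices:

Strassen's algorithm requires power-of-2 dimensions. Pad 49x49 to 64x64 (next power of 2).

Standard algorithm: 49^3 = 117649 multiplications
Strassen's algorithm: 7^(log2(64)) = 7^6 = 117649 multiplications
Savings: 117649 - 117649 = 0 multiplications

Standard: 117649 multiplications (49^3). Strassen: 117649 multiplications (7^6, after padding to 64x64). Strassen reduces 8 recursive multiplications to 7 at each level.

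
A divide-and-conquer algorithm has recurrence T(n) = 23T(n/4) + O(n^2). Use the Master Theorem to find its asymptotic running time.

Master Theorem for T(n) = 23T(n/4) + O(n^2):

a = 23, b = 4, c = 2
log_b(a) = log_4(23) = 2.2618

Case 1: c = 2 < log_4(23) = 2.2618
T(n) = O(n^(log_4 23))

For T(n) = 23T(n/4) + O(n^2): log_4(23) = 2.2618. This is Case 1 of the Master Theorem (c < log_b(a), work dominated by leaves), giving O(n^(log_4 23)).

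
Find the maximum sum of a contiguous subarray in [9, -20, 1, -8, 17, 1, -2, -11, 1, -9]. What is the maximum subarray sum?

Using Kadane's algorithm on [9, -20, 1, -8, 17, 1, -2, -11, 1, -9]:

Scanning through the array:
Position 1 (value -20): max_ending_here = -11, max_so_far = 9
Position 2 (value 1): max_ending_here = 1, max_so_far = 9
Position 3 (value -8): max_ending_here = -7, max_so_far = 9
Position 4 (value 17): max_ending_here = 17, max_so_far = 17
Position 5 (value 1): max_ending_here = 18, max_so_far = 18
Position 6 (value -2): max_ending_here = 16, max_so_far = 18
Position 7 (value -11): max_ending_here = 5, max_so_far = 18
Position 8 (value 1): max_ending_here = 6, max_so_far = 18
Position 9 (value -9): max_ending_here = -3, max_so_far = 18

Maximum subarray: [17, 1]
Maximum sum: 18

The maximum subarray is [17, 1] with sum 18. This subarray runs from index 4 to index 5.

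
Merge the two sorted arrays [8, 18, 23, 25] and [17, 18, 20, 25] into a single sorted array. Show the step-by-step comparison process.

Merging process:

Compare 8 vs 17: take 8 from left. Merged: [8]
Compare 18 vs 17: take 17 from right. Merged: [8, 17]
Compare 18 vs 18: take 18 from left. Merged: [8, 17, 18]
Compare 23 vs 18: take 18 from right. Merged: [8, 17, 18, 18]
Compare 23 vs 20: take 20 from right. Merged: [8, 17, 18, 18, 20]
Compare 23 vs 25: take 23 from left. Merged: [8, 17, 18, 18, 20, 23]
Compare 25 vs 25: take 25 from left. Merged: [8, 17, 18, 18, 20, 23, 25]
Append remaining from right: [25]. Merged: [8, 17, 18, 18, 20, 23, 25, 25]

Final merged array: [8, 17, 18, 18, 20, 23, 25, 25]
Total comparisons: 7

The merged array is [8, 17, 18, 18, 20, 23, 25, 25], requiring 7 comparisons. The merge step runs in O(n) time where n is the total number of elements.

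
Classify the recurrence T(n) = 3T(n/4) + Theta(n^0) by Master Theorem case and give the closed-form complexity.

Master Theorem for T(n) = 3T(n/4) + O(n^0):

a = 3, b = 4, c = 0
log_b(a) = log_4(3) = 0.7925

Case 1: c = 0 < log_4(3) = 0.7925
T(n) = O(n^(log_4 3))

For T(n) = 3T(n/4) + O(n^0): log_4(3) = 0.7925. This is Case 1 of the Master Theorem (c < log_b(a), work dominated by leaves), giving O(n^(log_4 3)).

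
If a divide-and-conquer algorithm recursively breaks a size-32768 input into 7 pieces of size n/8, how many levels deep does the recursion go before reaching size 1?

For divide and conquer with division factor 8:

Problem sizes at each level:
Level 0: 32768
Level 1: 4096
Level 2: 512
Level 3: 64
Level 4: 8
Level 5: 1

The root is level 0 and the size-1 base case is level 5 (the tree spans levels 0 through 5, i.e. 6 levels counting the root), so the depth is the number of divisions: log_8(32768) = 5

The recursion tree depth is log_8(32768) = 5. At each level, the problem size is divided by 8, so it takes 5 divisions to reduce to a base case of size 1. The algorithm makes 7 recursive calls at each level.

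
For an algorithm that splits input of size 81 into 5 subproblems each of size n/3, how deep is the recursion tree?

For divide and conquer with division factor 3:

Problem sizes at each level:
Level 0: 81
Level 1: 27
Level 2: 9
Level 3: 3
Level 4: 1

The root is level 0 and the size-1 base case is level 4 (the tree spans levels 0 through 4, i.e. 5 levels counting the root), so the depth is the number of divisions: log_3(81) = 4

The recursion tree depth is log_3(81) = 4. At each level, the problem size is divided by 3, so it takes 4 divisions to reduce to a base case of size 1. The algorithm makes 5 recursive calls at each level.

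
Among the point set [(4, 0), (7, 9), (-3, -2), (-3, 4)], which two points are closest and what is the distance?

Computing all pairwise distances among 4 points:

d((4, 0), (7, 9)) = 9.4868
d((4, 0), (-3, -2)) = 7.2801
d((4, 0), (-3, 4)) = 8.0623
d((7, 9), (-3, -2)) = 14.8661
d((7, 9), (-3, 4)) = 11.1803
d((-3, -2), (-3, 4)) = 6.0 <-- minimum

Closest pair: (-3, -2) and (-3, 4) with distance 6.0

The closest pair is (-3, -2) and (-3, 4) with Euclidean distance 6.0. For 4 points, brute-force pairwise comparison is shown above. For large n, the divide-and-conquer algorithm (sort by x, recurse on halves, check the dividing strip) achieves O(n log n).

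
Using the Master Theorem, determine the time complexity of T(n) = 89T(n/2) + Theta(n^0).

Master Theorem for T(n) = 89T(n/2) + O(n^0):

a = 89, b = 2, c = 0
log_b(a) = log_2(89) = 6.4757

Case 1: c = 0 < log_2(89) = 6.4757
T(n) = O(n^(log_2 89))

For T(n) = 89T(n/2) + O(n^0): log_2(89) = 6.4757. This is Case 1 of the Master Theorem (c < log_b(a), work dominated by leaves), giving O(n^(log_2 89)).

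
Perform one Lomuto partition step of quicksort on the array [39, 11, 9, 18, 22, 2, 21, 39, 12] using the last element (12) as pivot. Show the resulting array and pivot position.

Lomuto partition with pivot = 12:

Initial array: [39, 11, 9, 18, 22, 2, 21, 39, 12]

arr[0]=39 > 12: no swap
arr[1]=11 <= 12: swap with position 0, array becomes [11, 39, 9, 18, 22, 2, 21, 39, 12]
arr[2]=9 <= 12: swap with position 1, array becomes [11, 9, 39, 18, 22, 2, 21, 39, 12]
arr[3]=18 > 12: no swap
arr[4]=22 > 12: no swap
arr[5]=2 <= 12: swap with position 2, array becomes [11, 9, 2, 18, 22, 39, 21, 39, 12]
arr[6]=21 > 12: no swap
arr[7]=39 > 12: no swap

Place pivot at position 3: [11, 9, 2, 12, 22, 39, 21, 39, 18]
Pivot position: 3

After partitioning with pivot 12, the array becomes [11, 9, 2, 12, 22, 39, 21, 39, 18]. The pivot is placed at index 3. All elements to the left of the pivot are <= 12, and all elements to the right are > 12.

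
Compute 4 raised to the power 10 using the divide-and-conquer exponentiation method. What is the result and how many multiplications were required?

Computing 4^10 by squaring (build up from 4^1; each line after the first costs one multiplication):

4^1 = 4
4^2 = (4^1)^2 = 4^2 = 16
4^4 = (4^2)^2 = 16^2 = 256
4^5 = 4 * 4^4 = 4 * 256 = 1024
4^10 = (4^5)^2 = 1024^2 = 1048576

Result: 1048576
Multiplications needed: 4 (4 lines after 4^1)

4^10 = 1048576. Using exponentiation by squaring, this requires 4 multiplications. The key idea: if the exponent is even, square the half-power; if odd, multiply by the base once.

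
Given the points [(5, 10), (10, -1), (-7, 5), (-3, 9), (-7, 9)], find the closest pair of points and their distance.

Computing all pairwise distances among 5 points:

d((5, 10), (10, -1)) = 12.083
d((5, 10), (-7, 5)) = 13.0
d((5, 10), (-3, 9)) = 8.0623
d((5, 10), (-7, 9)) = 12.0416
d((10, -1), (-7, 5)) = 18.0278
d((10, -1), (-3, 9)) = 16.4012
d((10, -1), (-7, 9)) = 19.7231
d((-7, 5), (-3, 9)) = 5.6569
d((-7, 5), (-7, 9)) = 4.0 <-- minimum
d((-3, 9), (-7, 9)) = 4.0 <-- minimum

Minimum distance: 4.0 (tie among 2 pairs: (-7, 5) and (-7, 9); (-3, 9) and (-7, 9))

The minimum Euclidean distance is 4.0. There is a tie: 2 pairs achieve this minimum — (-7, 5) and (-7, 9); (-3, 9) and (-7, 9). Any of these is a valid closest pair. For 5 points, brute-force pairwise comparison is shown above. For large n, the divide-and-conquer algorithm (sort by x, recurse on halves, check the dividing strip) achieves O(n log n).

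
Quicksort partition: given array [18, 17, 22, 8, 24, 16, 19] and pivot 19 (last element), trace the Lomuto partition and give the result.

Lomuto partition with pivot = 19:

Initial array: [18, 17, 22, 8, 24, 16, 19]

arr[0]=18 <= 19: swap with position 0, array becomes [18, 17, 22, 8, 24, 16, 19]
arr[1]=17 <= 19: swap with position 1, array becomes [18, 17, 22, 8, 24, 16, 19]
arr[2]=22 > 19: no swap
arr[3]=8 <= 19: swap with position 2, array becomes [18, 17, 8, 22, 24, 16, 19]
arr[4]=24 > 19: no swap
arr[5]=16 <= 19: swap with position 3, array becomes [18, 17, 8, 16, 24, 22, 19]

Place pivot at position 4: [18, 17, 8, 16, 19, 22, 24]
Pivot position: 4

After partitioning with pivot 19, the array becomes [18, 17, 8, 16, 19, 22, 24]. The pivot is placed at index 4. All elements to the left of the pivot are <= 19, and all elements to the right are > 19.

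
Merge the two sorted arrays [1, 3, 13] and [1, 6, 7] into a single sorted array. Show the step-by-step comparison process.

Merging process:

Compare 1 vs 1: take 1 from left. Merged: [1]
Compare 3 vs 1: take 1 from right. Merged: [1, 1]
Compare 3 vs 6: take 3 from left. Merged: [1, 1, 3]
Compare 13 vs 6: take 6 from right. Merged: [1, 1, 3, 6]
Compare 13 vs 7: take 7 from right. Merged: [1, 1, 3, 6, 7]
Append remaining from left: [13]. Merged: [1, 1, 3, 6, 7, 13]

Final merged array: [1, 1, 3, 6, 7, 13]
Total comparisons: 5

The merged array is [1, 1, 3, 6, 7, 13], requiring 5 comparisons. The merge step runs in O(n) time where n is the total number of elements.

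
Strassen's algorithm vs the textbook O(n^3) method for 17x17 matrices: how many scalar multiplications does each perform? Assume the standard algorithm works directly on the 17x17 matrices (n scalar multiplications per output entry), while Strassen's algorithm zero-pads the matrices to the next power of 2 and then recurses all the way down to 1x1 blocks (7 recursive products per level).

Matrix multiplication for 17x17 matrices:

Strassen's algorithm requires power-of-2 dimensions. Pad 17x17 to 32x32 (next power of 2).

Standard algorithm: 17^3 = 4913 multiplications
Strassen's algorithm: 7^(log2(32)) = 7^5 = 16807 multiplications
Difference: 4913 - 16807 = -11894 (Strassen uses MORE here due to padding overhead — for small or just-over-power-of-2 n, padding can outweigh the per-level savings)

Standard: 4913 multiplications (17^3). Strassen: 16807 multiplications (7^5, after padding to 32x32). Strassen reduces 8 recursive multiplications to 7 at each level.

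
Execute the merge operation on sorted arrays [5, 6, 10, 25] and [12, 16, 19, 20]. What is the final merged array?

Merging process:

Compare 5 vs 12: take 5 from left. Merged: [5]
Compare 6 vs 12: take 6 from left. Merged: [5, 6]
Compare 10 vs 12: take 10 from left. Merged: [5, 6, 10]
Compare 25 vs 12: take 12 from right. Merged: [5, 6, 10, 12]
Compare 25 vs 16: take 16 from right. Merged: [5, 6, 10, 12, 16]
Compare 25 vs 19: take 19 from right. Merged: [5, 6, 10, 12, 16, 19]
Compare 25 vs 20: take 20 from right. Merged: [5, 6, 10, 12, 16, 19, 20]
Append remaining from left: [25]. Merged: [5, 6, 10, 12, 16, 19, 20, 25]

Final merged array: [5, 6, 10, 12, 16, 19, 20, 25]
Total comparisons: 7

The merged array is [5, 6, 10, 12, 16, 19, 20, 25], requiring 7 comparisons. The merge step runs in O(n) time where n is the total number of elements.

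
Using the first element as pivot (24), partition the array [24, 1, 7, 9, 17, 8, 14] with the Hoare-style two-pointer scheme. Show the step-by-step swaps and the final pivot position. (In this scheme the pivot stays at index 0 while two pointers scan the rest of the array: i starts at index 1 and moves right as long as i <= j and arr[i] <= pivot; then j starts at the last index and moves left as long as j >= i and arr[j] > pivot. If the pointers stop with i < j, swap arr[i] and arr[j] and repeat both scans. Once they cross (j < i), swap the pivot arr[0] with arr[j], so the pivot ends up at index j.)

Hoare-style two-pointer partition with pivot = 24:

Initial array: [24, 1, 7, 9, 17, 8, 14]

Pointers start at i = 1, j = 6.
i ends at 7, j ends at 6: the pointers have crossed (j < i), so scanning stops.

Swap pivot arr[0] with arr[6] to place pivot at position 6: [14, 1, 7, 9, 17, 8, 24]
Pivot position: 6

After partitioning with pivot 24, the array becomes [14, 1, 7, 9, 17, 8, 24]. The pivot is placed at index 6. All elements to the left of the pivot are <= 24, and all elements to the right are > 24.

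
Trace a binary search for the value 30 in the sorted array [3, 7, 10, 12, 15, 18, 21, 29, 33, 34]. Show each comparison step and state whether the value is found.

Binary search for 30 in [3, 7, 10, 12, 15, 18, 21, 29, 33, 34]:

lo=0, hi=9, mid=4, arr[mid]=15 -> 15 < 30, search right half
lo=5, hi=9, mid=7, arr[mid]=29 -> 29 < 30, search right half
lo=8, hi=9, mid=8, arr[mid]=33 -> 33 > 30, search left half
lo=8 > hi=7, target 30 not found

Binary search determines that 30 is not in the array after 3 comparisons. The search space was exhausted without finding the target.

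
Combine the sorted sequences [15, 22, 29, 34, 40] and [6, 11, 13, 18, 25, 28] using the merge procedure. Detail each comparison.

Merging process:

Compare 15 vs 6: take 6 from right. Merged: [6]
Compare 15 vs 11: take 11 from right. Merged: [6, 11]
Compare 15 vs 13: take 13 from right. Merged: [6, 11, 13]
Compare 15 vs 18: take 15 from left. Merged: [6, 11, 13, 15]
Compare 22 vs 18: take 18 from right. Merged: [6, 11, 13, 15, 18]
Compare 22 vs 25: take 22 from left. Merged: [6, 11, 13, 15, 18, 22]
Compare 29 vs 25: take 25 from right. Merged: [6, 11, 13, 15, 18, 22, 25]
Compare 29 vs 28: take 28 from right. Merged: [6, 11, 13, 15, 18, 22, 25, 28]
Append remaining from left: [29, 34, 40]. Merged: [6, 11, 13, 15, 18, 22, 25, 28, 29, 34, 40]

Final merged array: [6, 11, 13, 15, 18, 22, 25, 28, 29, 34, 40]
Total comparisons: 8

The merged array is [6, 11, 13, 15, 18, 22, 25, 28, 29, 34, 40], requiring 8 comparisons. The merge step runs in O(n) time where n is the total number of elements.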